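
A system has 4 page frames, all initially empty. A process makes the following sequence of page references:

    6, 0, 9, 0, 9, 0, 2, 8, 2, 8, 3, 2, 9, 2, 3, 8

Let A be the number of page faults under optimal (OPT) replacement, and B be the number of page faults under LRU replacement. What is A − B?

Under OPT: F F F . . . F F . . F . . . . . → 6 faults.
Under LRU: F F F . . . F F . . F . F . . . → 7 faults.
A − B = 6 − 7 = -1.

-1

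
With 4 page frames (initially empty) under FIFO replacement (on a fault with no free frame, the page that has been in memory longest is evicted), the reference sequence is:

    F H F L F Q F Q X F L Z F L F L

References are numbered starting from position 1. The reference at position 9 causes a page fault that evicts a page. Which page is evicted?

pos 1: F → fault, frames [F]
pos 2: H → fault, frames [F, H]
pos 3: F → hit
pos 4: L → fault, frames [F, H, L]
pos 5: F → hit
pos 6: Q → fault, frames [F, H, L, Q]
pos 7: F → hit
pos 8: Q → hit
pos 9: X → fault, evict F, frames [H, L, Q, X]
At position 9, page F is evicted.

F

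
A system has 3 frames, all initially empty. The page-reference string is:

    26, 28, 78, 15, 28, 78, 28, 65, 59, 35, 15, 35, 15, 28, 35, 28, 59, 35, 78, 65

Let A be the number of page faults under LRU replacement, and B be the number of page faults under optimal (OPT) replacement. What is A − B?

2

Under LRU: F F F F . . . F F F F . . F . . F . F F → 12 faults.
Under OPT: F F F F . . . F F F . . . . . . F . F F → 10 faults.
A − B = 12 − 10 = 2.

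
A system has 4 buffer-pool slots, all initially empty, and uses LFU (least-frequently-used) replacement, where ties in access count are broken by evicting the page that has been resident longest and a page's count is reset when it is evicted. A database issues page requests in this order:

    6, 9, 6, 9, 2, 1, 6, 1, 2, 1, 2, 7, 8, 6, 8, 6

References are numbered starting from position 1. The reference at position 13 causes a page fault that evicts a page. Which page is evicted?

7

pos 1: 6 -> fault, frames (6)
pos 2: 9 -> fault, frames (6 9)
pos 3: 6 -> hit
pos 4: 9 -> hit
pos 5: 2 -> fault, frames (6 9 2)
pos 6: 1 -> fault, frames (6 9 2 1)
pos 7: 6 -> hit
pos 8: 1 -> hit
pos 9: 2 -> hit
pos 10: 1 -> hit
pos 11: 2 -> hit
pos 12: 7 -> fault, evict 9, frames (6 2 1 7)
pos 13: 8 -> fault, evict 7, frames (6 2 1 8)
At position 13, page 7 is evicted.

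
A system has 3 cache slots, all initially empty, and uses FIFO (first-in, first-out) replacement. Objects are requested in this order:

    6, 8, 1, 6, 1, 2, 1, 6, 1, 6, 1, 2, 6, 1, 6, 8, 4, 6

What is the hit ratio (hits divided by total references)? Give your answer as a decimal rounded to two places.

0.61

6 → fault, frames {6}
8 → fault, frames {6,8}
1 → fault, frames {6,8,1}
6 → hit
1 → hit
2 → fault, evict 6, frames {8,1,2}
1 → hit
6 → fault, evict 8, frames {1,2,6}
1 → hit
6 → hit
1 → hit
2 → hit
6 → hit
1 → hit
6 → hit
8 → fault, evict 1, frames {2,6,8}
4 → fault, evict 2, frames {6,8,4}
6 → hit
Hits: 11 of 18 references → 11/18 = 0.6111.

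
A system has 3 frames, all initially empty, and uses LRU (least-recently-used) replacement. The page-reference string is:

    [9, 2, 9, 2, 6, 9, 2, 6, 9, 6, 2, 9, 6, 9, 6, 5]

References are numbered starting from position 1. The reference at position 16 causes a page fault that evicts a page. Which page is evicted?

pos 1: 9 -> fault, frames (9)
pos 2: 2 -> fault, frames (9 2)
pos 3: 9 -> hit
pos 4: 2 -> hit
pos 5: 6 -> fault, frames (9 2 6)
pos 6: 9 -> hit
pos 7: 2 -> hit
pos 8: 6 -> hit
pos 9: 9 -> hit
pos 10: 6 -> hit
pos 11: 2 -> hit
pos 12: 9 -> hit
pos 13: 6 -> hit
pos 14: 9 -> hit
pos 15: 6 -> hit
pos 16: 5 -> fault, evict 2, frames (9 6 5)
At position 16, page 2 is evicted.

2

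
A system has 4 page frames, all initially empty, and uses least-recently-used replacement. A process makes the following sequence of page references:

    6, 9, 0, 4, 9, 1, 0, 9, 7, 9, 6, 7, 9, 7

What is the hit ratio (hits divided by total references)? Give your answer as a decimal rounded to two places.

6 -> miss, frames {6}
9 -> miss, frames {6,9}
0 -> miss, frames {6,9,0}
4 -> miss, frames {6,9,0,4}
9 -> hit
1 -> miss, evict 6, frames {0,4,9,1}
0 -> hit
9 -> hit
7 -> miss, evict 4, frames {1,0,9,7}
9 -> hit
6 -> miss, evict 1, frames {0,7,9,6}
7 -> hit
9 -> hit
7 -> hit
Hits: 7 of 14 references → 7/14 = 0.5000.

0.50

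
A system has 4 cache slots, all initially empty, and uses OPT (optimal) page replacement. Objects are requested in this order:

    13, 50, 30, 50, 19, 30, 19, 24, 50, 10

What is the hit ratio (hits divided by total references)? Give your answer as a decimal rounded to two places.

13 → miss, frames [13]
50 → miss, frames [13, 50]
30 → miss, frames [13, 50, 30]
50 → hit
19 → miss, frames [13, 50, 30, 19]
30 → hit
19 → hit
24 → miss, evict 19, frames [13, 50, 30, 24]
50 → hit
10 → miss, evict 24, frames [13, 50, 30, 10]
Hits: 4 of 10 references → 4/10 = 0.4000.

0.40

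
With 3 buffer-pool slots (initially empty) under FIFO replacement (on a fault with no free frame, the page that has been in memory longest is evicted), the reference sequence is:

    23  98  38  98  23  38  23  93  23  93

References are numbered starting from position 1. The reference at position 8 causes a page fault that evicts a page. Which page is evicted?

23

pos 1: 23: miss, frames [23]
pos 2: 98: miss, frames [23, 98]
pos 3: 38: miss, frames [23, 98, 38]
pos 4: 98: hit
pos 5: 23: hit
pos 6: 38: hit
pos 7: 23: hit
pos 8: 93: miss, evict 23, frames [98, 38, 93]
At position 8, page 23 is evicted.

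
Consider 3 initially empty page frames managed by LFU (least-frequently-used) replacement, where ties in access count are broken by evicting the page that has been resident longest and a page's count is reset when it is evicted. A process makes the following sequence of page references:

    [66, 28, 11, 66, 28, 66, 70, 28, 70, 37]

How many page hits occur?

66 → miss, frames [66]
28 → miss, frames [66, 28]
11 → miss, frames [66, 28, 11]
66 → hit
28 → hit
66 → hit
70 → miss, evict 11, frames [66, 28, 70]
28 → hit
70 → hit
37 → miss, evict 70, frames [66, 28, 37]
Hits: 5.

5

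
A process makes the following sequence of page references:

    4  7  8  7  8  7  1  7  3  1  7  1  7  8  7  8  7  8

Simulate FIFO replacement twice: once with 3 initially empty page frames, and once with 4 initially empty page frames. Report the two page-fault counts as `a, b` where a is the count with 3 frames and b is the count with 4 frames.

3 frames: F F F . . . F . F . F . . F . . . . → 7 faults.
4 frames: F F F . . . F . F . . . . . . . . . → 5 faults.
5 < 7: adding a frame reduced faults, as is typical.

7, 5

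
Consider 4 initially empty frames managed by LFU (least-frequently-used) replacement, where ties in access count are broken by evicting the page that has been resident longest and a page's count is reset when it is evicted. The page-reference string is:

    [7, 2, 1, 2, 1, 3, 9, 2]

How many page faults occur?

7: miss, frames [7]
2: miss, frames [7, 2]
1: miss, frames [7, 2, 1]
2: hit
1: hit
3: miss, frames [7, 2, 1, 3]
9: miss, evict 7, frames [2, 1, 3, 9]
2: hit
Page faults: 5.

5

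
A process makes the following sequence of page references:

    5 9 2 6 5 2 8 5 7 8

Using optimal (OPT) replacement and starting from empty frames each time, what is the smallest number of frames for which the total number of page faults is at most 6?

3

f=1: 10 faults
f=2: 7 faults
f=3: 6 faults
f=4: 6 faults
f=5: 6 faults
f=6: 6 faults
Smallest f with faults ≤ 6 is 3.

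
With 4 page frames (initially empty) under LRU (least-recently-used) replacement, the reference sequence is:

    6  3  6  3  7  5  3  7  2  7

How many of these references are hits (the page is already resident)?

6 → fault, frames [6]
3 → fault, frames [6, 3]
6 → hit
3 → hit
7 → fault, frames [6, 3, 7]
5 → fault, frames [6, 3, 7, 5]
3 → hit
7 → hit
2 → fault, evict 6, frames [5, 3, 7, 2]
7 → hit
Hits: 5.

5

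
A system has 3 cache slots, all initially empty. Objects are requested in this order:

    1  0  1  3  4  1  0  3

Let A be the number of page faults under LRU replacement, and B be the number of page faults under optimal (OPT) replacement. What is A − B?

Under LRU: F F . F F . F F → 6 faults.
Under OPT: F F . F F . . F → 5 faults.
A − B = 6 − 5 = 1.

1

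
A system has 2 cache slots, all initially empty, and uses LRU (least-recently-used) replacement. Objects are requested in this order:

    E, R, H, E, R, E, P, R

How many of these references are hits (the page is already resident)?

E: miss, frames (E)
R: miss, frames (E R)
H: miss, evict E, frames (R H)
E: miss, evict R, frames (H E)
R: miss, evict H, frames (E R)
E: hit
P: miss, evict R, frames (E P)
R: miss, evict E, frames (P R)
Hits: 1.

1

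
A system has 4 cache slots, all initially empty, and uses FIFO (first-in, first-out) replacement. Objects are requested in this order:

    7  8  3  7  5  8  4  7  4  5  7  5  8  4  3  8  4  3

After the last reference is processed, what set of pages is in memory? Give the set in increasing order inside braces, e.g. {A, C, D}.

{3, 4, 7, 8}

7: miss, frames (7)
8: miss, frames (7 8)
3: miss, frames (7 8 3)
7: hit
5: miss, frames (7 8 3 5)
8: hit
4: miss, evict 7, frames (8 3 5 4)
7: miss, evict 8, frames (3 5 4 7)
4: hit
5: hit
7: hit
5: hit
8: miss, evict 3, frames (5 4 7 8)
4: hit
3: miss, evict 5, frames (4 7 8 3)
8: hit
4: hit
3: hit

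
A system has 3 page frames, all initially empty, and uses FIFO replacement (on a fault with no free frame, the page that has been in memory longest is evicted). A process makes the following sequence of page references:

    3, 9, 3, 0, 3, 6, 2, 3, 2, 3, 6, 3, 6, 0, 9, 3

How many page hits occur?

3 → fault, frames [3]
9 → fault, frames [3, 9]
3 → hit
0 → fault, frames [3, 9, 0]
3 → hit
6 → fault, evict 3, frames [9, 0, 6]
2 → fault, evict 9, frames [0, 6, 2]
3 → fault, evict 0, frames [6, 2, 3]
2 → hit
3 → hit
6 → hit
3 → hit
6 → hit
0 → fault, evict 6, frames [2, 3, 0]
9 → fault, evict 2, frames [3, 0, 9]
3 → hit
Hits: 8.

8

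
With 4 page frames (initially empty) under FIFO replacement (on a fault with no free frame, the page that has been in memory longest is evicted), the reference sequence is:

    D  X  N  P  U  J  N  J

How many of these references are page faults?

6

D: miss, frames {D}
X: miss, frames {D,X}
N: miss, frames {D,X,N}
P: miss, frames {D,X,N,P}
U: miss, evict D, frames {X,N,P,U}
J: miss, evict X, frames {N,P,U,J}
N: hit
J: hit
Page faults: 6.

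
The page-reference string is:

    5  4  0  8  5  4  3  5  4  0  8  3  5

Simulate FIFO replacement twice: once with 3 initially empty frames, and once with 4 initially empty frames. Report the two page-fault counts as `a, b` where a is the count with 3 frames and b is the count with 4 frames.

3 frames: F F F F F F F . . F F . F → 10 faults.
4 frames: F F F F . . F F F F F F F → 11 faults.
11 > 10: adding a frame increased faults — Belady's anomaly.

10, 11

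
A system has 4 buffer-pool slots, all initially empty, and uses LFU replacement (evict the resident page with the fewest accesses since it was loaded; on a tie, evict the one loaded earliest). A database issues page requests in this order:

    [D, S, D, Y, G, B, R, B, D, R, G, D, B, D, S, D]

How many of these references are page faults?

7

D: fault, frames (D)
S: fault, frames (D S)
D: hit
Y: fault, frames (D S Y)
G: fault, frames (D S Y G)
B: fault, evict S, frames (D Y G B)
R: fault, evict Y, frames (D G B R)
B: hit
D: hit
R: hit
G: hit
D: hit
B: hit
D: hit
S: fault, evict G, frames (D B R S)
D: hit
Page faults: 7.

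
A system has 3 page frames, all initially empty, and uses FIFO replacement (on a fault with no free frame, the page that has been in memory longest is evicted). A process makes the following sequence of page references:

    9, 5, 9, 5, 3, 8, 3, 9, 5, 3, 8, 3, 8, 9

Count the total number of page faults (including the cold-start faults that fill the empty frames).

9

9 -> fault, frames (9)
5 -> fault, frames (9 5)
9 -> hit
5 -> hit
3 -> fault, frames (9 5 3)
8 -> fault, evict 9, frames (5 3 8)
3 -> hit
9 -> fault, evict 5, frames (3 8 9)
5 -> fault, evict 3, frames (8 9 5)
3 -> fault, evict 8, frames (9 5 3)
8 -> fault, evict 9, frames (5 3 8)
3 -> hit
8 -> hit
9 -> fault, evict 5, frames (3 8 9)
Page faults: 9.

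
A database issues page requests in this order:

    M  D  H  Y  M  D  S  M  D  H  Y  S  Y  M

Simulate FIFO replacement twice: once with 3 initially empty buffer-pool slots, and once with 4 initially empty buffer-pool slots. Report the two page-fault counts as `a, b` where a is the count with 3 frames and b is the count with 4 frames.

3 frames: F F F F F F F . . F F . . F → 10 faults.
4 frames: F F F F . . F F F F F F . F → 11 faults.
11 > 10: adding a frame increased faults — Belady's anomaly.

10, 11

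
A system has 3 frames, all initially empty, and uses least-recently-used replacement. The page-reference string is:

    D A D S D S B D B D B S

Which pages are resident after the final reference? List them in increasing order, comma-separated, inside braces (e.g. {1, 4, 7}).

{B, D, S}

D → fault, frames [D]
A → fault, frames [D, A]
D → hit
S → fault, frames [A, D, S]
D → hit
S → hit
B → fault, evict A, frames [D, S, B]
D → hit
B → hit
D → hit
B → hit
S → hit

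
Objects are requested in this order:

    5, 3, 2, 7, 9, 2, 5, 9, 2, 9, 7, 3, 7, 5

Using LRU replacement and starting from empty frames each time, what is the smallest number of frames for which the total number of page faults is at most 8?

4

f=1: 14 faults
f=2: 12 faults
f=3: 9 faults
f=4: 8 faults
f=5: 5 faults
Smallest f with faults ≤ 8 is 4.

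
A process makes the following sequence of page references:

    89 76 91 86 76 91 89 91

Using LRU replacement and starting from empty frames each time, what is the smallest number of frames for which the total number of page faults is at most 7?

2

f=1: 8 faults
f=2: 7 faults
f=3: 5 faults
f=4: 4 faults
Smallest f with faults ≤ 7 is 2.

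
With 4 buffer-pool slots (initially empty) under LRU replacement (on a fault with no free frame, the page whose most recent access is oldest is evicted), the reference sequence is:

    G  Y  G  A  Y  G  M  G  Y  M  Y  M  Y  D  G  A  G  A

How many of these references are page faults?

6

G: fault, frames {G}
Y: fault, frames {G,Y}
G: hit
A: fault, frames {Y,G,A}
Y: hit
G: hit
M: fault, frames {A,Y,G,M}
G: hit
Y: hit
M: hit
Y: hit
M: hit
Y: hit
D: fault, evict A, frames {G,M,Y,D}
G: hit
A: fault, evict M, frames {Y,D,G,A}
G: hit
A: hit
Page faults: 6.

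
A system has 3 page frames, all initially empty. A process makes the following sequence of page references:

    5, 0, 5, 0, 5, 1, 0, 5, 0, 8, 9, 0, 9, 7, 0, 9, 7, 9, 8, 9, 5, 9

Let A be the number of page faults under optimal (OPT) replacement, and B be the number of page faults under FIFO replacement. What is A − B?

Under OPT: F F . . . F . . . F F . . F . . . . F . F . → 8 faults.
Under FIFO: F F . . . F . . . F F F . F . . . . F F F . → 10 faults.
A − B = 8 − 10 = -2.

-2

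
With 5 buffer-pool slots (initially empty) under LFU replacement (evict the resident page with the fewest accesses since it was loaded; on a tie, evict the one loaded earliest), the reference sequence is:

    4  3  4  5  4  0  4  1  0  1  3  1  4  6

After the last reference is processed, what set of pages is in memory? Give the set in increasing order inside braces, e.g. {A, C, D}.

{0, 1, 3, 4, 6}

4 → miss, frames (4)
3 → miss, frames (4 3)
4 → hit
5 → miss, frames (4 3 5)
4 → hit
0 → miss, frames (4 3 5 0)
4 → hit
1 → miss, frames (4 3 5 0 1)
0 → hit
1 → hit
3 → hit
1 → hit
4 → hit
6 → miss, evict 5, frames (4 3 0 1 6)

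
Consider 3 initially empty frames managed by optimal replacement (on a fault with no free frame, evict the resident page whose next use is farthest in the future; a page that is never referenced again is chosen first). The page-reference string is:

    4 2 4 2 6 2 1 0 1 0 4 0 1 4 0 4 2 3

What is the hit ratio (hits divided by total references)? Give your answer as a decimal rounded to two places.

0.61

4 -> fault, frames (4)
2 -> fault, frames (4 2)
4 -> hit
2 -> hit
6 -> fault, frames (4 2 6)
2 -> hit
1 -> fault, evict 6, frames (4 2 1)
0 -> fault, evict 2, frames (4 1 0)
1 -> hit
0 -> hit
4 -> hit
0 -> hit
1 -> hit
4 -> hit
0 -> hit
4 -> hit
2 -> fault, evict 0, frames (4 1 2)
3 -> fault, evict 2, frames (4 1 3)
Hits: 11 of 18 references → 11/18 = 0.6111.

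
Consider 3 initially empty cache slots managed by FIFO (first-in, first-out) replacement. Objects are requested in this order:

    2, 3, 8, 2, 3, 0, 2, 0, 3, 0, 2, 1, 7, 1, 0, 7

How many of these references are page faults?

2 -> fault, frames {2}
3 -> fault, frames {2,3}
8 -> fault, frames {2,3,8}
2 -> hit
3 -> hit
0 -> fault, evict 2, frames {3,8,0}
2 -> fault, evict 3, frames {8,0,2}
0 -> hit
3 -> fault, evict 8, frames {0,2,3}
0 -> hit
2 -> hit
1 -> fault, evict 0, frames {2,3,1}
7 -> fault, evict 2, frames {3,1,7}
1 -> hit
0 -> fault, evict 3, frames {1,7,0}
7 -> hit
Page faults: 9.

9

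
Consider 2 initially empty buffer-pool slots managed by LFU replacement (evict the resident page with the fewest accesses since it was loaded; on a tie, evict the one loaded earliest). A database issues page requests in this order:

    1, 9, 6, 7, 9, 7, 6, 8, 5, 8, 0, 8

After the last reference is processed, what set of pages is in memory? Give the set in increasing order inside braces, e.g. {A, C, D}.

1 -> miss, frames [1]
9 -> miss, frames [1, 9]
6 -> miss, evict 1, frames [9, 6]
7 -> miss, evict 9, frames [6, 7]
9 -> miss, evict 6, frames [7, 9]
7 -> hit
6 -> miss, evict 9, frames [7, 6]
8 -> miss, evict 6, frames [7, 8]
5 -> miss, evict 8, frames [7, 5]
8 -> miss, evict 5, frames [7, 8]
0 -> miss, evict 8, frames [7, 0]
8 -> miss, evict 0, frames [7, 8]

{7, 8}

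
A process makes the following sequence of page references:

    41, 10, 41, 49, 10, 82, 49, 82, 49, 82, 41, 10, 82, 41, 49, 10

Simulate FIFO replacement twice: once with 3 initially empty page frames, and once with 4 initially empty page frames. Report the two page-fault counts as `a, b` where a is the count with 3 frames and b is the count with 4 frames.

7, 4

3 frames: F F . F . F . . . . F F . . F . → 7 faults.
4 frames: F F . F . F . . . . . . . . . . → 4 faults.
4 < 7: adding a frame reduced faults, as is typical.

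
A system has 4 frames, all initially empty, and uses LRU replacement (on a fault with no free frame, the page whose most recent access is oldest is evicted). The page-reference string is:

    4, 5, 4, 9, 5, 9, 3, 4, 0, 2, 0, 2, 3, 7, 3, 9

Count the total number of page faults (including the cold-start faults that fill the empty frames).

8

4 -> fault, frames (4)
5 -> fault, frames (4 5)
4 -> hit
9 -> fault, frames (5 4 9)
5 -> hit
9 -> hit
3 -> fault, frames (4 5 9 3)
4 -> hit
0 -> fault, evict 5, frames (9 3 4 0)
2 -> fault, evict 9, frames (3 4 0 2)
0 -> hit
2 -> hit
3 -> hit
7 -> fault, evict 4, frames (0 2 3 7)
3 -> hit
9 -> fault, evict 0, frames (2 7 3 9)
Page faults: 8.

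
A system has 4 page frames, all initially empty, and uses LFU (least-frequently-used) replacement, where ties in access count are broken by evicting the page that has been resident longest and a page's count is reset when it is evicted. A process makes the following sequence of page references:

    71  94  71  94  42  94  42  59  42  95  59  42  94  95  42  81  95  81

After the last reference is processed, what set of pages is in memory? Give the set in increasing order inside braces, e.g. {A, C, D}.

71 → miss, frames (71)
94 → miss, frames (71 94)
71 → hit
94 → hit
42 → miss, frames (71 94 42)
94 → hit
42 → hit
59 → miss, frames (71 94 42 59)
42 → hit
95 → miss, evict 59, frames (71 94 42 95)
59 → miss, evict 95, frames (71 94 42 59)
42 → hit
94 → hit
95 → miss, evict 59, frames (71 94 42 95)
42 → hit
81 → miss, evict 95, frames (71 94 42 81)
95 → miss, evict 81, frames (71 94 42 95)
81 → miss, evict 95, frames (71 94 42 81)

{42, 71, 81, 94}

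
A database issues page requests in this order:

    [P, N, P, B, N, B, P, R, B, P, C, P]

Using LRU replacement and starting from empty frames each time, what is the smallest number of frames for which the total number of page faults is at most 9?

f=1: 12 faults
f=2: 9 faults
f=3: 5 faults
f=4: 5 faults
f=5: 5 faults
Smallest f with faults ≤ 9 is 2.

2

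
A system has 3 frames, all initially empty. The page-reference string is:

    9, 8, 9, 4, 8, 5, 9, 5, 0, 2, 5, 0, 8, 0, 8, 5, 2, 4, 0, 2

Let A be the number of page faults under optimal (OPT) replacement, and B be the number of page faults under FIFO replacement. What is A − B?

-3

Under OPT: F F . F . F . . F F . . F . . . F F . . → 9 faults.
Under FIFO: F F . F . F F . F F F . F F . . F F . . → 12 faults.
A − B = 9 − 12 = -3.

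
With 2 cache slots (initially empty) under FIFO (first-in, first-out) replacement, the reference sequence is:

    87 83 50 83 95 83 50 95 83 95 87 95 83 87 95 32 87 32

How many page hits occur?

3

87: fault, frames (87)
83: fault, frames (87 83)
50: fault, evict 87, frames (83 50)
83: hit
95: fault, evict 83, frames (50 95)
83: fault, evict 50, frames (95 83)
50: fault, evict 95, frames (83 50)
95: fault, evict 83, frames (50 95)
83: fault, evict 50, frames (95 83)
95: hit
87: fault, evict 95, frames (83 87)
95: fault, evict 83, frames (87 95)
83: fault, evict 87, frames (95 83)
87: fault, evict 95, frames (83 87)
95: fault, evict 83, frames (87 95)
32: fault, evict 87, frames (95 32)
87: fault, evict 95, frames (32 87)
32: hit
Hits: 3.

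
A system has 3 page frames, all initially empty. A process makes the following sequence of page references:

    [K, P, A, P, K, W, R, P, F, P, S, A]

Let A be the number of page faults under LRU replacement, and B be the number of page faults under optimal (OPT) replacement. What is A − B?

2

Under LRU: F F F . . F F F F . F F → 9 faults.
Under OPT: F F F . . F F . F . F . → 7 faults.
A − B = 9 − 7 = 2.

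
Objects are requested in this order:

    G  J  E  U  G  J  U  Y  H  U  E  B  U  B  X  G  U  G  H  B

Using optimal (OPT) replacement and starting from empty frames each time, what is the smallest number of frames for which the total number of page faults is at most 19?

f=1: 20 faults
f=2: 13 faults
f=3: 11 faults
f=4: 9 faults
f=5: 8 faults
f=6: 8 faults
f=7: 8 faults
f=8: 8 faults
Smallest f with faults ≤ 19 is 2.

2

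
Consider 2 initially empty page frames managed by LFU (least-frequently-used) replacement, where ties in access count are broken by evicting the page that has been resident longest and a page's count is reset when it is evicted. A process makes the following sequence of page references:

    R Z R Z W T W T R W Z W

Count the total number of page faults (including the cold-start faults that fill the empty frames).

8

R → fault, frames [R]
Z → fault, frames [R, Z]
R → hit
Z → hit
W → fault, evict R, frames [Z, W]
T → fault, evict W, frames [Z, T]
W → fault, evict T, frames [Z, W]
T → fault, evict W, frames [Z, T]
R → fault, evict T, frames [Z, R]
W → fault, evict R, frames [Z, W]
Z → hit
W → hit
Page faults: 8.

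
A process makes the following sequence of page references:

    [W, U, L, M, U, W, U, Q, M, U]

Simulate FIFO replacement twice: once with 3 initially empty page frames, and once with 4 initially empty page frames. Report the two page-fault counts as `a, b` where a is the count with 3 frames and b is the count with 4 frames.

3 frames: F F F F . F F F F . → 8 faults.
4 frames: F F F F . . . F . . → 5 faults.
5 < 8: adding a frame reduced faults, as is typical.

8, 5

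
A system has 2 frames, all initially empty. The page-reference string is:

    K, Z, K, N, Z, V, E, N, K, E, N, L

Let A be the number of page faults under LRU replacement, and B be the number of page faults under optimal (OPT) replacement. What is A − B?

3

Under LRU: F F . F F F F F F F F F → 11 faults.
Under OPT: F F . F . F F . F . F F → 8 faults.
A − B = 11 − 8 = 3.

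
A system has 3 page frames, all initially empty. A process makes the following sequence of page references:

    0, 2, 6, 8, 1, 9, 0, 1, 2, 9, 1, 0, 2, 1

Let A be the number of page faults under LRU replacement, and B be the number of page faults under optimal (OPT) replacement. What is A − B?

Under LRU: F F F F F F F . F F . F F . → 11 faults.
Under OPT: F F F F F F . . F . . F . . → 8 faults.
A − B = 11 − 8 = 3.

3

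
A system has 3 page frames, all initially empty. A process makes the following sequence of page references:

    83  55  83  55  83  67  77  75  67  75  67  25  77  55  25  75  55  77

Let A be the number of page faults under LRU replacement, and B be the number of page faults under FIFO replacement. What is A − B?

Under LRU: F F . . . F F F . . . F F F . F . F → 10 faults.
Under FIFO: F F . . . F F F . . . F . F . . . F → 8 faults.
A − B = 10 − 8 = 2.

2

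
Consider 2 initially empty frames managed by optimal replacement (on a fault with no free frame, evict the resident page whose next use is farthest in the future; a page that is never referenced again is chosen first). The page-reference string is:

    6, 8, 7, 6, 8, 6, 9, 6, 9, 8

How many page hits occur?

6: fault, frames [6]
8: fault, frames [6, 8]
7: fault, evict 8, frames [6, 7]
6: hit
8: fault, evict 7, frames [6, 8]
6: hit
9: fault, evict 8, frames [6, 9]
6: hit
9: hit
8: fault, evict 9, frames [6, 8]
Hits: 4.

4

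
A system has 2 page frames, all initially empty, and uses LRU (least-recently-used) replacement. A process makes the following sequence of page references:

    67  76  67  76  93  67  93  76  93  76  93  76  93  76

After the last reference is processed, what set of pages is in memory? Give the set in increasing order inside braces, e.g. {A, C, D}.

67 -> miss, frames [67]
76 -> miss, frames [67, 76]
67 -> hit
76 -> hit
93 -> miss, evict 67, frames [76, 93]
67 -> miss, evict 76, frames [93, 67]
93 -> hit
76 -> miss, evict 67, frames [93, 76]
93 -> hit
76 -> hit
93 -> hit
76 -> hit
93 -> hit
76 -> hit

{76, 93}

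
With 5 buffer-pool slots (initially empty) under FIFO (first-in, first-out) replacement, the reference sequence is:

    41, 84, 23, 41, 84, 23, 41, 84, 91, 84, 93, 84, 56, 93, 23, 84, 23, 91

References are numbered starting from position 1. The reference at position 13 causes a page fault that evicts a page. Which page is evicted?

pos 1: 41 -> fault, frames {41}
pos 2: 84 -> fault, frames {41,84}
pos 3: 23 -> fault, frames {41,84,23}
pos 4: 41 -> hit
pos 5: 84 -> hit
pos 6: 23 -> hit
pos 7: 41 -> hit
pos 8: 84 -> hit
pos 9: 91 -> fault, frames {41,84,23,91}
pos 10: 84 -> hit
pos 11: 93 -> fault, frames {41,84,23,91,93}
pos 12: 84 -> hit
pos 13: 56 -> fault, evict 41, frames {84,23,91,93,56}
At position 13, page 41 is evicted.

41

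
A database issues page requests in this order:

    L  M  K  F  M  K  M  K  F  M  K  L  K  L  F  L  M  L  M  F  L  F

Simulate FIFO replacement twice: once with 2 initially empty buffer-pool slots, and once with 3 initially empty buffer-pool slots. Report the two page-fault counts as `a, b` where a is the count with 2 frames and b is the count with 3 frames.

2 frames: F F F F F F . . F F F F . . F . F F . F . . → 14 faults.
3 frames: F F F F . . . . . . . F . . . . F . . . . . → 6 faults.
6 < 14: adding a frame reduced faults, as is typical.

14, 6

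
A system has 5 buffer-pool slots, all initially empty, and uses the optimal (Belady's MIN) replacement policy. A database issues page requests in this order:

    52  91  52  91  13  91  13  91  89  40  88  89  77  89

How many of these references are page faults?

52 → fault, frames {52}
91 → fault, frames {52,91}
52 → hit
91 → hit
13 → fault, frames {52,91,13}
91 → hit
13 → hit
91 → hit
89 → fault, frames {52,91,13,89}
40 → fault, frames {52,91,13,89,40}
88 → fault, evict 40, frames {52,91,13,89,88}
89 → hit
77 → fault, evict 88, frames {52,91,13,89,77}
89 → hit
Page faults: 7.

7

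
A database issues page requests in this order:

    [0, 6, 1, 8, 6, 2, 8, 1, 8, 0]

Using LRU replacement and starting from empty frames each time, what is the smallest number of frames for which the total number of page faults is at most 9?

f=1: 10 faults
f=2: 9 faults
f=3: 7 faults
f=4: 6 faults
f=5: 5 faults
Smallest f with faults ≤ 9 is 2.

2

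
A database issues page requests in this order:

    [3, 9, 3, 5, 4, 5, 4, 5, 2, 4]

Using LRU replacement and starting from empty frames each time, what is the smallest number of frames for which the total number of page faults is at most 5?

3

f=1: 10 faults
f=2: 6 faults
f=3: 5 faults
f=4: 5 faults
f=5: 5 faults
Smallest f with faults ≤ 5 is 3.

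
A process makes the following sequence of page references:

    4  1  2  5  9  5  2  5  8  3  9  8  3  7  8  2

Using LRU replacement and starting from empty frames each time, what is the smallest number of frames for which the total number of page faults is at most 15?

f=1: 16 faults
f=2: 14 faults
f=3: 10 faults
f=4: 10 faults
f=5: 9 faults
f=6: 8 faults
f=7: 8 faults
f=8: 8 faults
Smallest f with faults ≤ 15 is 2.

2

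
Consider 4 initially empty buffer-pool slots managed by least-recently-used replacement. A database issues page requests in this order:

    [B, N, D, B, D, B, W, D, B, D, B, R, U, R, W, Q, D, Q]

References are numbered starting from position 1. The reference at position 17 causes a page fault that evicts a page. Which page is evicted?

pos 1: B -> fault, frames [B]
pos 2: N -> fault, frames [B, N]
pos 3: D -> fault, frames [B, N, D]
pos 4: B -> hit
pos 5: D -> hit
pos 6: B -> hit
pos 7: W -> fault, frames [N, D, B, W]
pos 8: D -> hit
pos 9: B -> hit
pos 10: D -> hit
pos 11: B -> hit
pos 12: R -> fault, evict N, frames [W, D, B, R]
pos 13: U -> fault, evict W, frames [D, B, R, U]
pos 14: R -> hit
pos 15: W -> fault, evict D, frames [B, U, R, W]
pos 16: Q -> fault, evict B, frames [U, R, W, Q]
pos 17: D -> fault, evict U, frames [R, W, Q, D]
At position 17, page U is evicted.

U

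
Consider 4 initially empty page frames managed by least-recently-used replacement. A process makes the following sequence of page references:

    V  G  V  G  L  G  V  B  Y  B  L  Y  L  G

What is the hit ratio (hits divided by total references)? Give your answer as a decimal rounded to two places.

V: miss, frames {V}
G: miss, frames {V,G}
V: hit
G: hit
L: miss, frames {V,G,L}
G: hit
V: hit
B: miss, frames {L,G,V,B}
Y: miss, evict L, frames {G,V,B,Y}
B: hit
L: miss, evict G, frames {V,Y,B,L}
Y: hit
L: hit
G: miss, evict V, frames {B,Y,L,G}
Hits: 7 of 14 references → 7/14 = 0.5000.

0.50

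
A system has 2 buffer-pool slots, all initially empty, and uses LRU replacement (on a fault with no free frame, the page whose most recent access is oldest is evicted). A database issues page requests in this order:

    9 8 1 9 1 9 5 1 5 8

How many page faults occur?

7

9 -> fault, frames {9}
8 -> fault, frames {9,8}
1 -> fault, evict 9, frames {8,1}
9 -> fault, evict 8, frames {1,9}
1 -> hit
9 -> hit
5 -> fault, evict 1, frames {9,5}
1 -> fault, evict 9, frames {5,1}
5 -> hit
8 -> fault, evict 1, frames {5,8}
Page faults: 7.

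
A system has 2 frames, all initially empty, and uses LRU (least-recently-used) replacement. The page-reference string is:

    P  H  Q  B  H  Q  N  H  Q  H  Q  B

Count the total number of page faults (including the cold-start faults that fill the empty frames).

P → fault, frames [P]
H → fault, frames [P, H]
Q → fault, evict P, frames [H, Q]
B → fault, evict H, frames [Q, B]
H → fault, evict Q, frames [B, H]
Q → fault, evict B, frames [H, Q]
N → fault, evict H, frames [Q, N]
H → fault, evict Q, frames [N, H]
Q → fault, evict N, frames [H, Q]
H → hit
Q → hit
B → fault, evict H, frames [Q, B]
Page faults: 10.

10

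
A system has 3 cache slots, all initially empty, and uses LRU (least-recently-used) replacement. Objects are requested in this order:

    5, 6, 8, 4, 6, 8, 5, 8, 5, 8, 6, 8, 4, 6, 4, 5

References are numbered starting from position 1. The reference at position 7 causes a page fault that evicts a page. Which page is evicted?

pos 1: 5 → fault, frames (5)
pos 2: 6 → fault, frames (5 6)
pos 3: 8 → fault, frames (5 6 8)
pos 4: 4 → fault, evict 5, frames (6 8 4)
pos 5: 6 → hit
pos 6: 8 → hit
pos 7: 5 → fault, evict 4, frames (6 8 5)
At position 7, page 4 is evicted.

4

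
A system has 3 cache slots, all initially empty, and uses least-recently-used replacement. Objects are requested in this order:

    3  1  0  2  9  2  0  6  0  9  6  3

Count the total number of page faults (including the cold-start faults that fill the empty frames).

8

3 → fault, frames {3}
1 → fault, frames {3,1}
0 → fault, frames {3,1,0}
2 → fault, evict 3, frames {1,0,2}
9 → fault, evict 1, frames {0,2,9}
2 → hit
0 → hit
6 → fault, evict 9, frames {2,0,6}
0 → hit
9 → fault, evict 2, frames {6,0,9}
6 → hit
3 → fault, evict 0, frames {9,6,3}
Page faults: 8.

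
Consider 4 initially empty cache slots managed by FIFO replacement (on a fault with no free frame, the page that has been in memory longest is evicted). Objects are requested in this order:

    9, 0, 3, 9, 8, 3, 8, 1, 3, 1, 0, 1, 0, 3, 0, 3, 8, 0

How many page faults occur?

5

9 → miss, frames {9}
0 → miss, frames {9,0}
3 → miss, frames {9,0,3}
9 → hit
8 → miss, frames {9,0,3,8}
3 → hit
8 → hit
1 → miss, evict 9, frames {0,3,8,1}
3 → hit
1 → hit
0 → hit
1 → hit
0 → hit
3 → hit
0 → hit
3 → hit
8 → hit
0 → hit
Page faults: 5.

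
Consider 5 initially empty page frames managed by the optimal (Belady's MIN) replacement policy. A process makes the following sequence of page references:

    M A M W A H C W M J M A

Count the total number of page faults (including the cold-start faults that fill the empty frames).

6

M -> miss, frames {M}
A -> miss, frames {M,A}
M -> hit
W -> miss, frames {M,A,W}
A -> hit
H -> miss, frames {M,A,W,H}
C -> miss, frames {M,A,W,H,C}
W -> hit
M -> hit
J -> miss, evict C, frames {M,A,W,H,J}
M -> hit
A -> hit
Page faults: 6.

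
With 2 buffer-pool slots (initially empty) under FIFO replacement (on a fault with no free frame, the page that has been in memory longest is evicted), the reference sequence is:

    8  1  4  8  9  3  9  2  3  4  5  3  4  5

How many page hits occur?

8 -> miss, frames [8]
1 -> miss, frames [8, 1]
4 -> miss, evict 8, frames [1, 4]
8 -> miss, evict 1, frames [4, 8]
9 -> miss, evict 4, frames [8, 9]
3 -> miss, evict 8, frames [9, 3]
9 -> hit
2 -> miss, evict 9, frames [3, 2]
3 -> hit
4 -> miss, evict 3, frames [2, 4]
5 -> miss, evict 2, frames [4, 5]
3 -> miss, evict 4, frames [5, 3]
4 -> miss, evict 5, frames [3, 4]
5 -> miss, evict 3, frames [4, 5]
Hits: 2.

2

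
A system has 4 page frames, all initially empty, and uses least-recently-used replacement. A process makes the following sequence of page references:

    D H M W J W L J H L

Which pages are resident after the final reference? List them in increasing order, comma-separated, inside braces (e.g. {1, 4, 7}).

D -> miss, frames {D}
H -> miss, frames {D,H}
M -> miss, frames {D,H,M}
W -> miss, frames {D,H,M,W}
J -> miss, evict D, frames {H,M,W,J}
W -> hit
L -> miss, evict H, frames {M,J,W,L}
J -> hit
H -> miss, evict M, frames {W,L,J,H}
L -> hit

{H, J, L, W}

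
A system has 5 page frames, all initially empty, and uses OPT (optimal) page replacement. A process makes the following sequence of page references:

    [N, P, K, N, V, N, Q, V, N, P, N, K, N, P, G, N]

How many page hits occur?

N → fault, frames {N}
P → fault, frames {N,P}
K → fault, frames {N,P,K}
N → hit
V → fault, frames {N,P,K,V}
N → hit
Q → fault, frames {N,P,K,V,Q}
V → hit
N → hit
P → hit
N → hit
K → hit
N → hit
P → hit
G → fault, evict Q, frames {N,P,K,V,G}
N → hit
Hits: 10.

10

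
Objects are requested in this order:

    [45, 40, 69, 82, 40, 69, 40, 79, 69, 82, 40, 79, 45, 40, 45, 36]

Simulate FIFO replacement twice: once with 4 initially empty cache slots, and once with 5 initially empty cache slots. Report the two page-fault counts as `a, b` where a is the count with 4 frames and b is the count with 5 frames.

4 frames: F F F F . . . F . . . . F F . F → 8 faults.
5 frames: F F F F . . . F . . . . . . . F → 6 faults.
6 < 8: adding a frame reduced faults, as is typical.

8, 6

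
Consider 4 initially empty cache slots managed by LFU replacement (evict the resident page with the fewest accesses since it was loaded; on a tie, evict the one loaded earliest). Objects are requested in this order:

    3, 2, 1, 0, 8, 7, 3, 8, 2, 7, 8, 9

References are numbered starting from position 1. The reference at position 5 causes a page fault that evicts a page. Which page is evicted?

3

pos 1: 3: miss, frames {3}
pos 2: 2: miss, frames {3,2}
pos 3: 1: miss, frames {3,2,1}
pos 4: 0: miss, frames {3,2,1,0}
pos 5: 8: miss, evict 3, frames {2,1,0,8}
At position 5, page 3 is evicted.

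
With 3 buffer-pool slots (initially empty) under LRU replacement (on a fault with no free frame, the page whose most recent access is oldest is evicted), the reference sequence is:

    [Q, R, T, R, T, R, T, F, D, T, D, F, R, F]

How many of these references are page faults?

6

Q: fault, frames (Q)
R: fault, frames (Q R)
T: fault, frames (Q R T)
R: hit
T: hit
R: hit
T: hit
F: fault, evict Q, frames (R T F)
D: fault, evict R, frames (T F D)
T: hit
D: hit
F: hit
R: fault, evict T, frames (D F R)
F: hit
Page faults: 6.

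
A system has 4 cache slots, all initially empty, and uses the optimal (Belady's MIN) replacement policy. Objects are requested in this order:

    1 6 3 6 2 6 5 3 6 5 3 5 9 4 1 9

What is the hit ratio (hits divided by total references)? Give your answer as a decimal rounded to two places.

0.56

1: fault, frames (1)
6: fault, frames (1 6)
3: fault, frames (1 6 3)
6: hit
2: fault, frames (1 6 3 2)
6: hit
5: fault, evict 2, frames (1 6 3 5)
3: hit
6: hit
5: hit
3: hit
5: hit
9: fault, evict 5, frames (1 6 3 9)
4: fault, evict 3, frames (1 6 9 4)
1: hit
9: hit
Hits: 9 of 16 references → 9/16 = 0.5625.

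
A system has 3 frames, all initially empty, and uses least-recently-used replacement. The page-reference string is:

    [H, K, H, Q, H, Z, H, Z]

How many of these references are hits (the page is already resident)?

4

H → miss, frames [H]
K → miss, frames [H, K]
H → hit
Q → miss, frames [K, H, Q]
H → hit
Z → miss, evict K, frames [Q, H, Z]
H → hit
Z → hit
Hits: 4.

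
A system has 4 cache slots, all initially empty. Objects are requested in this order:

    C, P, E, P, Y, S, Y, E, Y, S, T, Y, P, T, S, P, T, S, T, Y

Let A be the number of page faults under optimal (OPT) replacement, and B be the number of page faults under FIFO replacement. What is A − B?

-1

Under OPT: F F F . F F . . . . F . . . . . . . . . → 6 faults.
Under FIFO: F F F . F F . . . . F . F . . . . . . . → 7 faults.
A − B = 6 − 7 = -1.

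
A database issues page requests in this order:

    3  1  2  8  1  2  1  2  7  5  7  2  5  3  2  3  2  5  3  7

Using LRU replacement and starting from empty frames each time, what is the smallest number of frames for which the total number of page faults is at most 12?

f=1: 20 faults
f=2: 15 faults
f=3: 8 faults
f=4: 7 faults
f=5: 7 faults
f=6: 6 faults
Smallest f with faults ≤ 12 is 3.

3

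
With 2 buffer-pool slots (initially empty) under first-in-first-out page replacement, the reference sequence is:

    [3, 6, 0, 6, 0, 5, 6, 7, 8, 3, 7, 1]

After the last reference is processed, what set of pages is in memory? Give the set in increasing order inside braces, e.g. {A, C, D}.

3 -> miss, frames (3)
6 -> miss, frames (3 6)
0 -> miss, evict 3, frames (6 0)
6 -> hit
0 -> hit
5 -> miss, evict 6, frames (0 5)
6 -> miss, evict 0, frames (5 6)
7 -> miss, evict 5, frames (6 7)
8 -> miss, evict 6, frames (7 8)
3 -> miss, evict 7, frames (8 3)
7 -> miss, evict 8, frames (3 7)
1 -> miss, evict 3, frames (7 1)

{1, 7}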